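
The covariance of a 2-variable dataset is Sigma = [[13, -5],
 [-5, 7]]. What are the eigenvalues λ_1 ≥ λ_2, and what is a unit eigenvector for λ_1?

Step 1 — characteristic polynomial of 2×2 Sigma:
  det(Sigma - λI) = λ² - trace · λ + det = 0.
  trace = 13 + 7 = 20, det = 13·7 - (-5)² = 66.
Step 2 — discriminant:
  Δ = trace² - 4·det = 400 - 264 = 136.
Step 3 — eigenvalues:
  λ = (trace ± √Δ)/2 = (20 ± 11.6619)/2,
  λ_1 = 15.831,  λ_2 = 4.169.

Step 4 — unit eigenvector for λ_1: solve (Sigma - λ_1 I)v = 0. First row:
  (13 - 15.831)·v_x + (-5)·v_y = 0, i.e. (-2.831)·v_x + (-5)·v_y = 0,
  so v ∝ (b, λ_1 - a) = (-5, 2.831); multiply by -1 so the first entry is positive: u = (5, -2.831).
  ||u|| = √((5)² + (-2.831)²) = √(33.0143) ≈ 5.7458,
  v_1 = u/||u|| ≈ (0.8702, -0.4927) (||v_1|| = 1).

λ_1 = 15.831,  λ_2 = 4.169;  v_1 ≈ (0.8702, -0.4927)


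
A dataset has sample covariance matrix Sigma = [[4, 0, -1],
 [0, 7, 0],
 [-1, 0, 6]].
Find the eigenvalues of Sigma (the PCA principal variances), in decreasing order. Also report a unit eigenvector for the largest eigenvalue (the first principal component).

Step 1 — characteristic polynomial p(λ) = det(λI - Sigma) = λ³ - tr·λ² + c_1·λ - det, where tr = trace, c_1 = sum of the principal 2×2 minors, det = det(Sigma):
  tr = 4 + 7 + 6 = 17,
  c_1 = (4·7 - (0)²) + (4·6 - (-1)²) + (7·6 - (0)²) = 28 + 23 + 42 = 93,
  det = 4·(7·6 - (0)²) - (0)·((0)·6 - (0)·(-1)) + (-1)·((0)·(0) - 7·(-1)) = 4·(42) - (0)·(0) + (-1)·(7) = 161.
  So p(λ) = λ³ - 17λ² + 93λ - 161.
Step 2 — look for an integer root (rational root theorem: any rational root is an integer divisor of 161). Testing λ = 7:
  p(7) = 343 - 833 + 651 - 161 = 0  ✓
  Dividing out (λ - 7): p(λ) = (λ - 7)(λ² - 10λ + 23).
Step 3 — remaining eigenvalues from the quadratic λ² - 10λ + 23 = 0:
  Δ = 10² - 4·23 = 100 - 92 = 8,  λ = (10 ± √8)/2 = (10 ± 2.8284)/2 ≈ 6.4142 or 3.5858.
  Sorted: λ_1 = 7,  λ_2 = 6.4142,  λ_3 = 3.5858  (check: sum = 17 = tr ✓).

Step 4 — unit eigenvector for λ_1 = 7: v spans the null space of (Sigma - λ_1 I), whose rows are
  r_1 = (-3, 0, -1),  r_2 = (0, 0, 0),  r_3 = (-1, 0, -1).
  v is orthogonal to every row, so take v ∝ r_1 × r_3 = ((0)·(-1) - (-1)·(0), (-1)·(-1) - (-3)·(-1), (-3)·(0) - (0)·(-1)) = (0, -2, 0).
  Rescale (divide by 2; multiply by -1 so the first nonzero entry is positive): u = (0, 1, 0).
  ||u|| = √((0)² + (1)² + (0)²) = √(1) = 1,  v_1 = u/||u|| ≈ (0, 1, 0) (||v_1|| = 1).

λ_1 = 7,  λ_2 = 6.4142,  λ_3 = 3.5858;  v_1 ≈ (0, 1, 0)


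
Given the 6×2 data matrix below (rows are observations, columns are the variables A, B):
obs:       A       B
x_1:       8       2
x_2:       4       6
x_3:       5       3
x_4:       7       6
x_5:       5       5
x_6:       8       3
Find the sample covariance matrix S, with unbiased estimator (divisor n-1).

Step 1 — column means:
  mean(A) = (8 + 4 + 5 + 7 + 5 + 8) / 6 = 37/6 = 6.1667
  mean(B) = (2 + 6 + 3 + 6 + 5 + 3) / 6 = 25/6 = 4.1667

Step 2 — sample covariance S[i,j] = (1/(n-1)) · Σ_k (x_{k,i} - mean_i) · (x_{k,j} - mean_j), with n-1 = 5.
  S[A,A] = ((1.8333)·(1.8333) + (-2.1667)·(-2.1667) + (-1.1667)·(-1.1667) + (0.8333)·(0.8333) + (-1.1667)·(-1.1667) + (1.8333)·(1.8333)) / 5 = 14.8333/5 = 2.9667
  S[A,B] = ((1.8333)·(-2.1667) + (-2.1667)·(1.8333) + (-1.1667)·(-1.1667) + (0.8333)·(1.8333) + (-1.1667)·(0.8333) + (1.8333)·(-1.1667)) / 5 = -8.1667/5 = -1.6333
  S[B,B] = ((-2.1667)·(-2.1667) + (1.8333)·(1.8333) + (-1.1667)·(-1.1667) + (1.8333)·(1.8333) + (0.8333)·(0.8333) + (-1.1667)·(-1.1667)) / 5 = 14.8333/5 = 2.9667

S is symmetric (S[j,i] = S[i,j]). Assembling:

S = [[2.9667, -1.6333],
 [-1.6333, 2.9667]]


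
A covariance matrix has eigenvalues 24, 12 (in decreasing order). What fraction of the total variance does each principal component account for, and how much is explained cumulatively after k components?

Step 1 — total variance = trace(Sigma) = Σ λ_i = 24 + 12 = 36.

Step 2 — fraction explained by component i = λ_i / Σ λ:
  PC1: 24/36 = 0.6667
  PC2: 12/36 = 0.3333

Step 3 — cumulative fraction after k components = (λ_1 + ... + λ_k) / Σ λ:
  k = 1: 24/36 = 0.6667
  k = 2: (24 + 12)/36 = 36/36 = 1

Summary (fraction, with percent):

explained: PC1 0.6667 (66.67%), PC2 0.3333 (33.33%);  cumulative: 0.6667, 1


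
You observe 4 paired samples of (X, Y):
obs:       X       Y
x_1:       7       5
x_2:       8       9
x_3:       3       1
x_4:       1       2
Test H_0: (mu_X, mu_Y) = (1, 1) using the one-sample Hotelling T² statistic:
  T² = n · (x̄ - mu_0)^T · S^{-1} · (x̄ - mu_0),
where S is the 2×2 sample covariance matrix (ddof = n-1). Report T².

Step 1 — sample mean vector:
  mean(X) = (7 + 8 + 3 + 1) / 4 = 19/4 = 4.75
  mean(Y) = (5 + 9 + 1 + 2) / 4 = 17/4 = 4.25
  x̄ = (4.75, 4.25),  deviation x̄ - mu_0 = (4.75, 4.25) - (1, 1) = (3.75, 3.25).

Step 2 — sample covariance matrix, S[i,j] = (1/(n-1)) · Σ_k (x_{k,i} - mean_i) · (x_{k,j} - mean_j), divisor n-1 = 3:
  S[X,X] = ((2.25)·(2.25) + (3.25)·(3.25) + (-1.75)·(-1.75) + (-3.75)·(-3.75)) / 3 = 32.75/3 = 10.9167
  S[X,Y] = ((2.25)·(0.75) + (3.25)·(4.75) + (-1.75)·(-3.25) + (-3.75)·(-2.25)) / 3 = 31.25/3 = 10.4167
  S[Y,Y] = ((0.75)·(0.75) + (4.75)·(4.75) + (-3.25)·(-3.25) + (-2.25)·(-2.25)) / 3 = 38.75/3 = 12.9167
  S = [[10.9167, 10.4167],
 [10.4167, 12.9167]].

Step 3 — invert S. det(S) = 10.9167·12.9167 - (10.4167)² = 32.5.
  S^{-1} = (1/det) · [[d, -b], [-b, a]] = [[0.3974, -0.3205],
 [-0.3205, 0.3359]].

Step 4 — quadratic form (x̄ - mu_0)^T · S^{-1} · (x̄ - mu_0):
  S^{-1} · (x̄ - mu_0) = (0.4487, -0.1103),
  (x̄ - mu_0)^T · [...] = (3.75)·(0.4487) + (3.25)·(-0.1103) = 1.3244.

Step 5 — scale by n: T² = 4 · 1.3244 = 5.2974.

T² ≈ 5.2974


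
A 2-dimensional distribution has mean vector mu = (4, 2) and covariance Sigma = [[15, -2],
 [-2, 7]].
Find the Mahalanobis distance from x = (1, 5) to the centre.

Step 1 — centre the observation: (x - mu) = (-3, 3).

Step 2 — invert Sigma. det(Sigma) = 15·7 - (-2)² = 101.
  Sigma^{-1} = (1/det) · [[d, -b], [-b, a]] = [[0.0693, 0.0198],
 [0.0198, 0.1485]].

Step 3 — form the quadratic (x - mu)^T · Sigma^{-1} · (x - mu):
  Sigma^{-1} · (x - mu) = (-0.1485, 0.3861).
  (x - mu)^T · [Sigma^{-1} · (x - mu)] = (-3)·(-0.1485) + (3)·(0.3861) = 1.604.

Step 4 — take square root: d = √(1.604) ≈ 1.2665.

d(x, mu) = √(1.604) ≈ 1.2665


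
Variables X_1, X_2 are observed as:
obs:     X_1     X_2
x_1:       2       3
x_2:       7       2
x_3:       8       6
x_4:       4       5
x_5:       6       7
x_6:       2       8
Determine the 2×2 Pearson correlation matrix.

Step 1 — column means:
  mean(X_1) = (2 + 7 + 8 + 4 + 6 + 2) / 6 = 29/6 = 4.8333
  mean(X_2) = (3 + 2 + 6 + 5 + 7 + 8) / 6 = 31/6 = 5.1667

Step 2 — sample variances and covariances s[i,j] = (1/(n-1)) · Σ_k (x_{k,i} - mean_i) · (x_{k,j} - mean_j), with n-1 = 5:
  s[X_1,X_1] = ((-2.8333)·(-2.8333) + (2.1667)·(2.1667) + (3.1667)·(3.1667) + (-0.8333)·(-0.8333) + (1.1667)·(1.1667) + (-2.8333)·(-2.8333)) / 5 = 32.8333/5 = 6.5667
  s[X_1,X_2] = ((-2.8333)·(-2.1667) + (2.1667)·(-3.1667) + (3.1667)·(0.8333) + (-0.8333)·(-0.1667) + (1.1667)·(1.8333) + (-2.8333)·(2.8333)) / 5 = -3.8333/5 = -0.7667
  s[X_2,X_2] = ((-2.1667)·(-2.1667) + (-3.1667)·(-3.1667) + (0.8333)·(0.8333) + (-0.1667)·(-0.1667) + (1.8333)·(1.8333) + (2.8333)·(2.8333)) / 5 = 26.8333/5 = 5.3667
  Sample standard deviations s_i = √(s[i,i]):
  s(X_1) = √(6.5667) = 2.5626
  s(X_2) = √(5.3667) = 2.3166

Step 3 — r_{ij} = s_{ij} / (s_i · s_j):
  r[X_1,X_1] = 1 (diagonal).
  r[X_1,X_2] = -0.7667 / (2.5626 · 2.3166) = -0.7667 / 5.9364 = -0.1291
  r[X_2,X_2] = 1 (diagonal).

R is symmetric with unit diagonal. Assembling:

R = [[1, -0.1291],
 [-0.1291, 1]]


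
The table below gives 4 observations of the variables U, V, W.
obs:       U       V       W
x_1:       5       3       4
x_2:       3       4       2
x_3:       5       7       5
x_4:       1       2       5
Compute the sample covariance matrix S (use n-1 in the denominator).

Step 1 — column means:
  mean(U) = (5 + 3 + 5 + 1) / 4 = 14/4 = 3.5
  mean(V) = (3 + 4 + 7 + 2) / 4 = 16/4 = 4
  mean(W) = (4 + 2 + 5 + 5) / 4 = 16/4 = 4

Step 2 — sample covariance S[i,j] = (1/(n-1)) · Σ_k (x_{k,i} - mean_i) · (x_{k,j} - mean_j), with n-1 = 3.
  S[U,U] = ((1.5)·(1.5) + (-0.5)·(-0.5) + (1.5)·(1.5) + (-2.5)·(-2.5)) / 3 = 11/3 = 3.6667
  S[U,V] = ((1.5)·(-1) + (-0.5)·(0) + (1.5)·(3) + (-2.5)·(-2)) / 3 = 8/3 = 2.6667
  S[U,W] = ((1.5)·(0) + (-0.5)·(-2) + (1.5)·(1) + (-2.5)·(1)) / 3 = 0/3 = 0
  S[V,V] = ((-1)·(-1) + (0)·(0) + (3)·(3) + (-2)·(-2)) / 3 = 14/3 = 4.6667
  S[V,W] = ((-1)·(0) + (0)·(-2) + (3)·(1) + (-2)·(1)) / 3 = 1/3 = 0.3333
  S[W,W] = ((0)·(0) + (-2)·(-2) + (1)·(1) + (1)·(1)) / 3 = 6/3 = 2

S is symmetric (S[j,i] = S[i,j]). Assembling:

S = [[3.6667, 2.6667, 0],
 [2.6667, 4.6667, 0.3333],
 [0, 0.3333, 2]]


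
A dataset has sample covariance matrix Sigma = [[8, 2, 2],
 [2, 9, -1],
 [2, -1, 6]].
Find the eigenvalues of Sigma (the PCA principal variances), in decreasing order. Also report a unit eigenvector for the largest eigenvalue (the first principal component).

Step 1 — characteristic polynomial p(λ) = det(λI - Sigma) = λ³ - tr·λ² + c_1·λ - det, where tr = trace, c_1 = sum of the principal 2×2 minors, det = det(Sigma):
  tr = 8 + 9 + 6 = 23,
  c_1 = (8·9 - (2)²) + (8·6 - (2)²) + (9·6 - (-1)²) = 68 + 44 + 53 = 165,
  det = 8·(9·6 - (-1)²) - (2)·((2)·6 - (-1)·(2)) + (2)·((2)·(-1) - 9·(2)) = 8·(53) - (2)·(14) + (2)·(-20) = 356.
  So p(λ) = λ³ - 23λ² + 165λ - 356.
Step 2 — look for an integer root (rational root theorem: any rational root is an integer divisor of 356). Testing λ = 4:
  p(4) = 64 - 368 + 660 - 356 = 0  ✓
  Dividing out (λ - 4): p(λ) = (λ - 4)(λ² - 19λ + 89).
Step 3 — remaining eigenvalues from the quadratic λ² - 19λ + 89 = 0:
  Δ = 19² - 4·89 = 361 - 356 = 5,  λ = (19 ± √5)/2 = (19 ± 2.2361)/2 ≈ 10.618 or 8.382.
  Sorted: λ_1 = 10.618,  λ_2 = 8.382,  λ_3 = 4  (check: sum = 23 = tr ✓).

Step 4 — unit eigenvector for λ_1 ≈ 10.618: v spans the null space of (Sigma - λ_1 I), whose rows are
  r_1 = (-2.618, 2, 2),  r_2 = (2, -1.618, -1),  r_3 = (2, -1, -4.618).
  v is orthogonal to every row, so take v ∝ r_1 × r_2 = ((2)·(-1) - (2)·(-1.618), (2)·(2) - (-2.618)·(-1), (-2.618)·(-1.618) - (2)·(2)) ≈ (1.2361, 1.382, 0.2361).
  Let u = (1.2361, 1.382, 0.2361).
  ||u|| = √((1.2361)² + (1.382)² + (0.2361)²) = √(3.4934) ≈ 1.8691,  v_1 = u/||u|| ≈ (0.6613, 0.7394, 0.1263) (||v_1|| = 1).

λ_1 = 10.618,  λ_2 = 8.382,  λ_3 = 4;  v_1 ≈ (0.6613, 0.7394, 0.1263)


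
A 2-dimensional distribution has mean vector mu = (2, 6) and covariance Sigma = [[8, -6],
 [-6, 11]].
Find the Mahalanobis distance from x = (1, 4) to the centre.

Step 1 — centre the observation: (x - mu) = (-1, -2).

Step 2 — invert Sigma. det(Sigma) = 8·11 - (-6)² = 52.
  Sigma^{-1} = (1/det) · [[d, -b], [-b, a]] = [[0.2115, 0.1154],
 [0.1154, 0.1538]].

Step 3 — form the quadratic (x - mu)^T · Sigma^{-1} · (x - mu):
  Sigma^{-1} · (x - mu) = (-0.4423, -0.4231).
  (x - mu)^T · [Sigma^{-1} · (x - mu)] = (-1)·(-0.4423) + (-2)·(-0.4231) = 1.2885.

Step 4 — take square root: d = √(1.2885) ≈ 1.1351.

d(x, mu) = √(1.2885) ≈ 1.1351


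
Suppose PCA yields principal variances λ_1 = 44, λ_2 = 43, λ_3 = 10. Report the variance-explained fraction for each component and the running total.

Step 1 — total variance = trace(Sigma) = Σ λ_i = 44 + 43 + 10 = 97.

Step 2 — fraction explained by component i = λ_i / Σ λ:
  PC1: 44/97 = 0.4536
  PC2: 43/97 = 0.4433
  PC3: 10/97 = 0.1031

Step 3 — cumulative fraction after k components = (λ_1 + ... + λ_k) / Σ λ:
  k = 1: 44/97 = 0.4536
  k = 2: (44 + 43)/97 = 87/97 = 0.8969
  k = 3: (44 + 43 + 10)/97 = 97/97 = 1

Summary (fraction, with percent):

explained: PC1 0.4536 (45.36%), PC2 0.4433 (44.33%), PC3 0.1031 (10.31%);  cumulative: 0.4536, 0.8969, 1


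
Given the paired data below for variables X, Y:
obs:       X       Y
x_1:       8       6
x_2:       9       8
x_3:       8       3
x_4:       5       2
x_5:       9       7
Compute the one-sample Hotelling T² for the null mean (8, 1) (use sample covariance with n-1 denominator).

Step 1 — sample mean vector:
  mean(X) = (8 + 9 + 8 + 5 + 9) / 5 = 39/5 = 7.8
  mean(Y) = (6 + 8 + 3 + 2 + 7) / 5 = 26/5 = 5.2
  x̄ = (7.8, 5.2),  deviation x̄ - mu_0 = (7.8, 5.2) - (8, 1) = (-0.2, 4.2).

Step 2 — sample covariance matrix, S[i,j] = (1/(n-1)) · Σ_k (x_{k,i} - mean_i) · (x_{k,j} - mean_j), divisor n-1 = 4:
  S[X,X] = ((0.2)·(0.2) + (1.2)·(1.2) + (0.2)·(0.2) + (-2.8)·(-2.8) + (1.2)·(1.2)) / 4 = 10.8/4 = 2.7
  S[X,Y] = ((0.2)·(0.8) + (1.2)·(2.8) + (0.2)·(-2.2) + (-2.8)·(-3.2) + (1.2)·(1.8)) / 4 = 14.2/4 = 3.55
  S[Y,Y] = ((0.8)·(0.8) + (2.8)·(2.8) + (-2.2)·(-2.2) + (-3.2)·(-3.2) + (1.8)·(1.8)) / 4 = 26.8/4 = 6.7
  S = [[2.7, 3.55],
 [3.55, 6.7]].

Step 3 — invert S. det(S) = 2.7·6.7 - (3.55)² = 5.4875.
  S^{-1} = (1/det) · [[d, -b], [-b, a]] = [[1.221, -0.6469],
 [-0.6469, 0.492]].

Step 4 — quadratic form (x̄ - mu_0)^T · S^{-1} · (x̄ - mu_0):
  S^{-1} · (x̄ - mu_0) = (-2.9613, 2.1959),
  (x̄ - mu_0)^T · [...] = (-0.2)·(-2.9613) + (4.2)·(2.1959) = 9.815.

Step 5 — scale by n: T² = 5 · 9.815 = 49.0752.

T² ≈ 49.0752


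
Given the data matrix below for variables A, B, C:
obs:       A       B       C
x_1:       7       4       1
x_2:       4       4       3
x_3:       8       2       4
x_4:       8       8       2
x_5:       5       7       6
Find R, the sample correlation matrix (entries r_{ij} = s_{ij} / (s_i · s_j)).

Step 1 — column means:
  mean(A) = (7 + 4 + 8 + 8 + 5) / 5 = 32/5 = 6.4
  mean(B) = (4 + 4 + 2 + 8 + 7) / 5 = 25/5 = 5
  mean(C) = (1 + 3 + 4 + 2 + 6) / 5 = 16/5 = 3.2

Step 2 — sample variances and covariances s[i,j] = (1/(n-1)) · Σ_k (x_{k,i} - mean_i) · (x_{k,j} - mean_j), with n-1 = 4:
  s[A,A] = ((0.6)·(0.6) + (-2.4)·(-2.4) + (1.6)·(1.6) + (1.6)·(1.6) + (-1.4)·(-1.4)) / 4 = 13.2/4 = 3.3
  s[A,B] = ((0.6)·(-1) + (-2.4)·(-1) + (1.6)·(-3) + (1.6)·(3) + (-1.4)·(2)) / 4 = -1/4 = -0.25
  s[A,C] = ((0.6)·(-2.2) + (-2.4)·(-0.2) + (1.6)·(0.8) + (1.6)·(-1.2) + (-1.4)·(2.8)) / 4 = -5.4/4 = -1.35
  s[B,B] = ((-1)·(-1) + (-1)·(-1) + (-3)·(-3) + (3)·(3) + (2)·(2)) / 4 = 24/4 = 6
  s[B,C] = ((-1)·(-2.2) + (-1)·(-0.2) + (-3)·(0.8) + (3)·(-1.2) + (2)·(2.8)) / 4 = 2/4 = 0.5
  s[C,C] = ((-2.2)·(-2.2) + (-0.2)·(-0.2) + (0.8)·(0.8) + (-1.2)·(-1.2) + (2.8)·(2.8)) / 4 = 14.8/4 = 3.7
  Sample standard deviations s_i = √(s[i,i]):
  s(A) = √(3.3) = 1.8166
  s(B) = √(6) = 2.4495
  s(C) = √(3.7) = 1.9235

Step 3 — r_{ij} = s_{ij} / (s_i · s_j):
  r[A,A] = 1 (diagonal).
  r[A,B] = -0.25 / (1.8166 · 2.4495) = -0.25 / 4.4497 = -0.0562
  r[A,C] = -1.35 / (1.8166 · 1.9235) = -1.35 / 3.4943 = -0.3863
  r[B,B] = 1 (diagonal).
  r[B,C] = 0.5 / (2.4495 · 1.9235) = 0.5 / 4.7117 = 0.1061
  r[C,C] = 1 (diagonal).

R is symmetric with unit diagonal. Assembling:

R = [[1, -0.0562, -0.3863],
 [-0.0562, 1, 0.1061],
 [-0.3863, 0.1061, 1]]


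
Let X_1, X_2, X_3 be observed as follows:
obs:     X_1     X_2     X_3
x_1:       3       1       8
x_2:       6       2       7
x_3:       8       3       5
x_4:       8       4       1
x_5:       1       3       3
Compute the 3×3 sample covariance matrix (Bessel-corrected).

Step 1 — column means:
  mean(X_1) = (3 + 6 + 8 + 8 + 1) / 5 = 26/5 = 5.2
  mean(X_2) = (1 + 2 + 3 + 4 + 3) / 5 = 13/5 = 2.6
  mean(X_3) = (8 + 7 + 5 + 1 + 3) / 5 = 24/5 = 4.8

Step 2 — sample covariance S[i,j] = (1/(n-1)) · Σ_k (x_{k,i} - mean_i) · (x_{k,j} - mean_j), with n-1 = 4.
  S[X_1,X_1] = ((-2.2)·(-2.2) + (0.8)·(0.8) + (2.8)·(2.8) + (2.8)·(2.8) + (-4.2)·(-4.2)) / 4 = 38.8/4 = 9.7
  S[X_1,X_2] = ((-2.2)·(-1.6) + (0.8)·(-0.6) + (2.8)·(0.4) + (2.8)·(1.4) + (-4.2)·(0.4)) / 4 = 6.4/4 = 1.6
  S[X_1,X_3] = ((-2.2)·(3.2) + (0.8)·(2.2) + (2.8)·(0.2) + (2.8)·(-3.8) + (-4.2)·(-1.8)) / 4 = -7.8/4 = -1.95
  S[X_2,X_2] = ((-1.6)·(-1.6) + (-0.6)·(-0.6) + (0.4)·(0.4) + (1.4)·(1.4) + (0.4)·(0.4)) / 4 = 5.2/4 = 1.3
  S[X_2,X_3] = ((-1.6)·(3.2) + (-0.6)·(2.2) + (0.4)·(0.2) + (1.4)·(-3.8) + (0.4)·(-1.8)) / 4 = -12.4/4 = -3.1
  S[X_3,X_3] = ((3.2)·(3.2) + (2.2)·(2.2) + (0.2)·(0.2) + (-3.8)·(-3.8) + (-1.8)·(-1.8)) / 4 = 32.8/4 = 8.2

S is symmetric (S[j,i] = S[i,j]). Assembling:

S = [[9.7, 1.6, -1.95],
 [1.6, 1.3, -3.1],
 [-1.95, -3.1, 8.2]]


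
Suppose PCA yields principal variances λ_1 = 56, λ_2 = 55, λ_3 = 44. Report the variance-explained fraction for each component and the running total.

Step 1 — total variance = trace(Sigma) = Σ λ_i = 56 + 55 + 44 = 155.

Step 2 — fraction explained by component i = λ_i / Σ λ:
  PC1: 56/155 = 0.3613
  PC2: 55/155 = 0.3548
  PC3: 44/155 = 0.2839

Step 3 — cumulative fraction after k components = (λ_1 + ... + λ_k) / Σ λ:
  k = 1: 56/155 = 0.3613
  k = 2: (56 + 55)/155 = 111/155 = 0.7161
  k = 3: (56 + 55 + 44)/155 = 155/155 = 1

Summary (fraction, with percent):

explained: PC1 0.3613 (36.13%), PC2 0.3548 (35.48%), PC3 0.2839 (28.39%);  cumulative: 0.3613, 0.7161, 1


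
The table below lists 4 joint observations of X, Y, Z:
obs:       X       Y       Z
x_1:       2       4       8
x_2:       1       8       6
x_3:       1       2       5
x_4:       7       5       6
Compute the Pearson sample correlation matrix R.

Step 1 — column means:
  mean(X) = (2 + 1 + 1 + 7) / 4 = 11/4 = 2.75
  mean(Y) = (4 + 8 + 2 + 5) / 4 = 19/4 = 4.75
  mean(Z) = (8 + 6 + 5 + 6) / 4 = 25/4 = 6.25

Step 2 — sample variances and covariances s[i,j] = (1/(n-1)) · Σ_k (x_{k,i} - mean_i) · (x_{k,j} - mean_j), with n-1 = 3:
  s[X,X] = ((-0.75)·(-0.75) + (-1.75)·(-1.75) + (-1.75)·(-1.75) + (4.25)·(4.25)) / 3 = 24.75/3 = 8.25
  s[X,Y] = ((-0.75)·(-0.75) + (-1.75)·(3.25) + (-1.75)·(-2.75) + (4.25)·(0.25)) / 3 = 0.75/3 = 0.25
  s[X,Z] = ((-0.75)·(1.75) + (-1.75)·(-0.25) + (-1.75)·(-1.25) + (4.25)·(-0.25)) / 3 = 0.25/3 = 0.0833
  s[Y,Y] = ((-0.75)·(-0.75) + (3.25)·(3.25) + (-2.75)·(-2.75) + (0.25)·(0.25)) / 3 = 18.75/3 = 6.25
  s[Y,Z] = ((-0.75)·(1.75) + (3.25)·(-0.25) + (-2.75)·(-1.25) + (0.25)·(-0.25)) / 3 = 1.25/3 = 0.4167
  s[Z,Z] = ((1.75)·(1.75) + (-0.25)·(-0.25) + (-1.25)·(-1.25) + (-0.25)·(-0.25)) / 3 = 4.75/3 = 1.5833
  Sample standard deviations s_i = √(s[i,i]):
  s(X) = √(8.25) = 2.8723
  s(Y) = √(6.25) = 2.5
  s(Z) = √(1.5833) = 1.2583

Step 3 — r_{ij} = s_{ij} / (s_i · s_j):
  r[X,X] = 1 (diagonal).
  r[X,Y] = 0.25 / (2.8723 · 2.5) = 0.25 / 7.1807 = 0.0348
  r[X,Z] = 0.0833 / (2.8723 · 1.2583) = 0.0833 / 3.6142 = 0.0231
  r[Y,Y] = 1 (diagonal).
  r[Y,Z] = 0.4167 / (2.5 · 1.2583) = 0.4167 / 3.1458 = 0.1325
  r[Z,Z] = 1 (diagonal).

R is symmetric with unit diagonal. Assembling:

R = [[1, 0.0348, 0.0231],
 [0.0348, 1, 0.1325],
 [0.0231, 0.1325, 1]]


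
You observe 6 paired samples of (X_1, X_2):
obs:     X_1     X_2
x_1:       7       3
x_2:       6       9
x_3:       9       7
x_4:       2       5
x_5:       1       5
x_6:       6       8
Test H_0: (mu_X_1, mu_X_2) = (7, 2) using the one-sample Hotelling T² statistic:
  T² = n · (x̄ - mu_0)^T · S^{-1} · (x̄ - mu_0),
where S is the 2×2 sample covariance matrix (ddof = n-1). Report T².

Step 1 — sample mean vector:
  mean(X_1) = (7 + 6 + 9 + 2 + 1 + 6) / 6 = 31/6 = 5.1667
  mean(X_2) = (3 + 9 + 7 + 5 + 5 + 8) / 6 = 37/6 = 6.1667
  x̄ = (5.1667, 6.1667),  deviation x̄ - mu_0 = (5.1667, 6.1667) - (7, 2) = (-1.8333, 4.1667).

Step 2 — sample covariance matrix, S[i,j] = (1/(n-1)) · Σ_k (x_{k,i} - mean_i) · (x_{k,j} - mean_j), divisor n-1 = 5:
  S[X_1,X_1] = ((1.8333)·(1.8333) + (0.8333)·(0.8333) + (3.8333)·(3.8333) + (-3.1667)·(-3.1667) + (-4.1667)·(-4.1667) + (0.8333)·(0.8333)) / 5 = 46.8333/5 = 9.3667
  S[X_1,X_2] = ((1.8333)·(-3.1667) + (0.8333)·(2.8333) + (3.8333)·(0.8333) + (-3.1667)·(-1.1667) + (-4.1667)·(-1.1667) + (0.8333)·(1.8333)) / 5 = 9.8333/5 = 1.9667
  S[X_2,X_2] = ((-3.1667)·(-3.1667) + (2.8333)·(2.8333) + (0.8333)·(0.8333) + (-1.1667)·(-1.1667) + (-1.1667)·(-1.1667) + (1.8333)·(1.8333)) / 5 = 24.8333/5 = 4.9667
  S = [[9.3667, 1.9667],
 [1.9667, 4.9667]].

Step 3 — invert S. det(S) = 9.3667·4.9667 - (1.9667)² = 42.6533.
  S^{-1} = (1/det) · [[d, -b], [-b, a]] = [[0.1164, -0.0461],
 [-0.0461, 0.2196]].

Step 4 — quadratic form (x̄ - mu_0)^T · S^{-1} · (x̄ - mu_0):
  S^{-1} · (x̄ - mu_0) = (-0.4056, 0.9995),
  (x̄ - mu_0)^T · [...] = (-1.8333)·(-0.4056) + (4.1667)·(0.9995) = 4.9083.

Step 5 — scale by n: T² = 6 · 4.9083 = 29.4498.

T² ≈ 29.4498


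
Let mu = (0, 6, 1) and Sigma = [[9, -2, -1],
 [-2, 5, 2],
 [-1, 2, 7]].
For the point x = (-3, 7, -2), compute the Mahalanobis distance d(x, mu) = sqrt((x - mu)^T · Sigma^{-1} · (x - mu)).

Step 1 — centre the observation: (x - mu) = (-3, 1, -3).

Step 2 — invert Sigma (cofactor / det for 3×3, or solve directly):
  Sigma^{-1} = [[0.122, 0.0472, 0.0039],
 [0.0472, 0.2441, -0.063],
 [0.0039, -0.063, 0.1614]].

Step 3 — form the quadratic (x - mu)^T · Sigma^{-1} · (x - mu):
  Sigma^{-1} · (x - mu) = (-0.3307, 0.2913, -0.5591).
  (x - mu)^T · [Sigma^{-1} · (x - mu)] = (-3)·(-0.3307) + (1)·(0.2913) + (-3)·(-0.5591) = 2.9606.

Step 4 — take square root: d = √(2.9606) ≈ 1.7206.

d(x, mu) = √(2.9606) ≈ 1.7206


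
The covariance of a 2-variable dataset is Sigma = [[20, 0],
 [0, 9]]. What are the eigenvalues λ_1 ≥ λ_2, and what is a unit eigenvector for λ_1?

Step 1 — characteristic polynomial of 2×2 Sigma:
  det(Sigma - λI) = λ² - trace · λ + det = 0.
  trace = 20 + 9 = 29, det = 20·9 - (0)² = 180.
Step 2 — discriminant:
  Δ = trace² - 4·det = 841 - 720 = 121.
Step 3 — eigenvalues:
  λ = (trace ± √Δ)/2 = (29 ± 11)/2,
  λ_1 = 20,  λ_2 = 9.

Step 4 — unit eigenvector for λ_1: Sigma is diagonal, so its eigenvectors are the coordinate axes. λ_1 = 20 is the diagonal entry on the first coordinate axis, hence
  v_1 = (1, 0) (||v_1|| = 1).

λ_1 = 20,  λ_2 = 9;  v_1 ≈ (1, 0)


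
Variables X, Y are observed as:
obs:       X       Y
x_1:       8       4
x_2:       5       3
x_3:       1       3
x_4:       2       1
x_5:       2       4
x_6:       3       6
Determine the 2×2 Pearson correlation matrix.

Step 1 — column means:
  mean(X) = (8 + 5 + 1 + 2 + 2 + 3) / 6 = 21/6 = 3.5
  mean(Y) = (4 + 3 + 3 + 1 + 4 + 6) / 6 = 21/6 = 3.5

Step 2 — sample variances and covariances s[i,j] = (1/(n-1)) · Σ_k (x_{k,i} - mean_i) · (x_{k,j} - mean_j), with n-1 = 5:
  s[X,X] = ((4.5)·(4.5) + (1.5)·(1.5) + (-2.5)·(-2.5) + (-1.5)·(-1.5) + (-1.5)·(-1.5) + (-0.5)·(-0.5)) / 5 = 33.5/5 = 6.7
  s[X,Y] = ((4.5)·(0.5) + (1.5)·(-0.5) + (-2.5)·(-0.5) + (-1.5)·(-2.5) + (-1.5)·(0.5) + (-0.5)·(2.5)) / 5 = 4.5/5 = 0.9
  s[Y,Y] = ((0.5)·(0.5) + (-0.5)·(-0.5) + (-0.5)·(-0.5) + (-2.5)·(-2.5) + (0.5)·(0.5) + (2.5)·(2.5)) / 5 = 13.5/5 = 2.7
  Sample standard deviations s_i = √(s[i,i]):
  s(X) = √(6.7) = 2.5884
  s(Y) = √(2.7) = 1.6432

Step 3 — r_{ij} = s_{ij} / (s_i · s_j):
  r[X,X] = 1 (diagonal).
  r[X,Y] = 0.9 / (2.5884 · 1.6432) = 0.9 / 4.2532 = 0.2116
  r[Y,Y] = 1 (diagonal).

R is symmetric with unit diagonal. Assembling:

R = [[1, 0.2116],
 [0.2116, 1]]


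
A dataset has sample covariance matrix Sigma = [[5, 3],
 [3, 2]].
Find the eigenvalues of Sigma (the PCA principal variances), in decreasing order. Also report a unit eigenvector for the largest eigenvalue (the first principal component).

Step 1 — characteristic polynomial of 2×2 Sigma:
  det(Sigma - λI) = λ² - trace · λ + det = 0.
  trace = 5 + 2 = 7, det = 5·2 - (3)² = 1.
Step 2 — discriminant:
  Δ = trace² - 4·det = 49 - 4 = 45.
Step 3 — eigenvalues:
  λ = (trace ± √Δ)/2 = (7 ± 6.7082)/2,
  λ_1 = 6.8541,  λ_2 = 0.1459.

Step 4 — unit eigenvector for λ_1: solve (Sigma - λ_1 I)v = 0. First row:
  (5 - 6.8541)·v_x + (3)·v_y = 0, i.e. (-1.8541)·v_x + (3)·v_y = 0,
  so v ∝ (b, λ_1 - a) = (3, 1.8541) = u.
  ||u|| = √((3)² + (1.8541)²) = √(12.4377) ≈ 3.5267,
  v_1 = u/||u|| ≈ (0.8507, 0.5257) (||v_1|| = 1).

λ_1 = 6.8541,  λ_2 = 0.1459;  v_1 ≈ (0.8507, 0.5257)


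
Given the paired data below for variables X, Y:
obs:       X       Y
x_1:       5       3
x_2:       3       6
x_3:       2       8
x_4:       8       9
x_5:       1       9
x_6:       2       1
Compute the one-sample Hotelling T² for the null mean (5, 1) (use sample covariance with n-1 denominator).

Step 1 — sample mean vector:
  mean(X) = (5 + 3 + 2 + 8 + 1 + 2) / 6 = 21/6 = 3.5
  mean(Y) = (3 + 6 + 8 + 9 + 9 + 1) / 6 = 36/6 = 6
  x̄ = (3.5, 6),  deviation x̄ - mu_0 = (3.5, 6) - (5, 1) = (-1.5, 5).

Step 2 — sample covariance matrix, S[i,j] = (1/(n-1)) · Σ_k (x_{k,i} - mean_i) · (x_{k,j} - mean_j), divisor n-1 = 5:
  S[X,X] = ((1.5)·(1.5) + (-0.5)·(-0.5) + (-1.5)·(-1.5) + (4.5)·(4.5) + (-2.5)·(-2.5) + (-1.5)·(-1.5)) / 5 = 33.5/5 = 6.7
  S[X,Y] = ((1.5)·(-3) + (-0.5)·(0) + (-1.5)·(2) + (4.5)·(3) + (-2.5)·(3) + (-1.5)·(-5)) / 5 = 6/5 = 1.2
  S[Y,Y] = ((-3)·(-3) + (0)·(0) + (2)·(2) + (3)·(3) + (3)·(3) + (-5)·(-5)) / 5 = 56/5 = 11.2
  S = [[6.7, 1.2],
 [1.2, 11.2]].

Step 3 — invert S. det(S) = 6.7·11.2 - (1.2)² = 73.6.
  S^{-1} = (1/det) · [[d, -b], [-b, a]] = [[0.1522, -0.0163],
 [-0.0163, 0.091]].

Step 4 — quadratic form (x̄ - mu_0)^T · S^{-1} · (x̄ - mu_0):
  S^{-1} · (x̄ - mu_0) = (-0.3098, 0.4796),
  (x̄ - mu_0)^T · [...] = (-1.5)·(-0.3098) + (5)·(0.4796) = 2.8628.

Step 5 — scale by n: T² = 6 · 2.8628 = 17.1766.

T² ≈ 17.1766


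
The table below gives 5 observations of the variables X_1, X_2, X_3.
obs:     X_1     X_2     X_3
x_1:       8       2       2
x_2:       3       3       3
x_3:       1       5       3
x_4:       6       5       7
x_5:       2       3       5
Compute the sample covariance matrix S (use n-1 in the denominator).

Step 1 — column means:
  mean(X_1) = (8 + 3 + 1 + 6 + 2) / 5 = 20/5 = 4
  mean(X_2) = (2 + 3 + 5 + 5 + 3) / 5 = 18/5 = 3.6
  mean(X_3) = (2 + 3 + 3 + 7 + 5) / 5 = 20/5 = 4

Step 2 — sample covariance S[i,j] = (1/(n-1)) · Σ_k (x_{k,i} - mean_i) · (x_{k,j} - mean_j), with n-1 = 4.
  S[X_1,X_1] = ((4)·(4) + (-1)·(-1) + (-3)·(-3) + (2)·(2) + (-2)·(-2)) / 4 = 34/4 = 8.5
  S[X_1,X_2] = ((4)·(-1.6) + (-1)·(-0.6) + (-3)·(1.4) + (2)·(1.4) + (-2)·(-0.6)) / 4 = -6/4 = -1.5
  S[X_1,X_3] = ((4)·(-2) + (-1)·(-1) + (-3)·(-1) + (2)·(3) + (-2)·(1)) / 4 = 0/4 = 0
  S[X_2,X_2] = ((-1.6)·(-1.6) + (-0.6)·(-0.6) + (1.4)·(1.4) + (1.4)·(1.4) + (-0.6)·(-0.6)) / 4 = 7.2/4 = 1.8
  S[X_2,X_3] = ((-1.6)·(-2) + (-0.6)·(-1) + (1.4)·(-1) + (1.4)·(3) + (-0.6)·(1)) / 4 = 6/4 = 1.5
  S[X_3,X_3] = ((-2)·(-2) + (-1)·(-1) + (-1)·(-1) + (3)·(3) + (1)·(1)) / 4 = 16/4 = 4

S is symmetric (S[j,i] = S[i,j]). Assembling:

S = [[8.5, -1.5, 0],
 [-1.5, 1.8, 1.5],
 [0, 1.5, 4]]


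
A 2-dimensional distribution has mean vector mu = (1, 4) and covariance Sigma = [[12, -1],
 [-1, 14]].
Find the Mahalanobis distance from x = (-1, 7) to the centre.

Step 1 — centre the observation: (x - mu) = (-2, 3).

Step 2 — invert Sigma. det(Sigma) = 12·14 - (-1)² = 167.
  Sigma^{-1} = (1/det) · [[d, -b], [-b, a]] = [[0.0838, 0.006],
 [0.006, 0.0719]].

Step 3 — form the quadratic (x - mu)^T · Sigma^{-1} · (x - mu):
  Sigma^{-1} · (x - mu) = (-0.1497, 0.2036).
  (x - mu)^T · [Sigma^{-1} · (x - mu)] = (-2)·(-0.1497) + (3)·(0.2036) = 0.9102.

Step 4 — take square root: d = √(0.9102) ≈ 0.954.

d(x, mu) = √(0.9102) ≈ 0.954


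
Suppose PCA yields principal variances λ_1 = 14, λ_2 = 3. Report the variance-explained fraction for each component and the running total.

Step 1 — total variance = trace(Sigma) = Σ λ_i = 14 + 3 = 17.

Step 2 — fraction explained by component i = λ_i / Σ λ:
  PC1: 14/17 = 0.8235
  PC2: 3/17 = 0.1765

Step 3 — cumulative fraction after k components = (λ_1 + ... + λ_k) / Σ λ:
  k = 1: 14/17 = 0.8235
  k = 2: (14 + 3)/17 = 17/17 = 1

Summary (fraction, with percent):

explained: PC1 0.8235 (82.35%), PC2 0.1765 (17.65%);  cumulative: 0.8235, 1


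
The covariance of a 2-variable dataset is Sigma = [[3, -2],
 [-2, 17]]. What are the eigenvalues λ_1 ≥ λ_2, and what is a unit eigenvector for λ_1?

Step 1 — characteristic polynomial of 2×2 Sigma:
  det(Sigma - λI) = λ² - trace · λ + det = 0.
  trace = 3 + 17 = 20, det = 3·17 - (-2)² = 47.
Step 2 — discriminant:
  Δ = trace² - 4·det = 400 - 188 = 212.
Step 3 — eigenvalues:
  λ = (trace ± √Δ)/2 = (20 ± 14.5602)/2,
  λ_1 = 17.2801,  λ_2 = 2.7199.

Step 4 — unit eigenvector for λ_1: solve (Sigma - λ_1 I)v = 0. First row:
  (3 - 17.2801)·v_x + (-2)·v_y = 0, i.e. (-14.2801)·v_x + (-2)·v_y = 0,
  so v ∝ (b, λ_1 - a) = (-2, 14.2801); multiply by -1 so the first entry is positive: u = (2, -14.2801).
  ||u|| = √((2)² + (-14.2801)²) = √(207.9215) ≈ 14.4195,
  v_1 = u/||u|| ≈ (0.1387, -0.9903) (||v_1|| = 1).

λ_1 = 17.2801,  λ_2 = 2.7199;  v_1 ≈ (0.1387, -0.9903)


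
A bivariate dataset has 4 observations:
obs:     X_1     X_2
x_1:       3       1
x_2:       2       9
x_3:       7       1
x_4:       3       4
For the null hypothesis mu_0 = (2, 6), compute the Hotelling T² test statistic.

Step 1 — sample mean vector:
  mean(X_1) = (3 + 2 + 7 + 3) / 4 = 15/4 = 3.75
  mean(X_2) = (1 + 9 + 1 + 4) / 4 = 15/4 = 3.75
  x̄ = (3.75, 3.75),  deviation x̄ - mu_0 = (3.75, 3.75) - (2, 6) = (1.75, -2.25).

Step 2 — sample covariance matrix, S[i,j] = (1/(n-1)) · Σ_k (x_{k,i} - mean_i) · (x_{k,j} - mean_j), divisor n-1 = 3:
  S[X_1,X_1] = ((-0.75)·(-0.75) + (-1.75)·(-1.75) + (3.25)·(3.25) + (-0.75)·(-0.75)) / 3 = 14.75/3 = 4.9167
  S[X_1,X_2] = ((-0.75)·(-2.75) + (-1.75)·(5.25) + (3.25)·(-2.75) + (-0.75)·(0.25)) / 3 = -16.25/3 = -5.4167
  S[X_2,X_2] = ((-2.75)·(-2.75) + (5.25)·(5.25) + (-2.75)·(-2.75) + (0.25)·(0.25)) / 3 = 42.75/3 = 14.25
  S = [[4.9167, -5.4167],
 [-5.4167, 14.25]].

Step 3 — invert S. det(S) = 4.9167·14.25 - (-5.4167)² = 40.7222.
  S^{-1} = (1/det) · [[d, -b], [-b, a]] = [[0.3499, 0.133],
 [0.133, 0.1207]].

Step 4 — quadratic form (x̄ - mu_0)^T · S^{-1} · (x̄ - mu_0):
  S^{-1} · (x̄ - mu_0) = (0.3131, -0.0389),
  (x̄ - mu_0)^T · [...] = (1.75)·(0.3131) + (-2.25)·(-0.0389) = 0.6354.

Step 5 — scale by n: T² = 4 · 0.6354 = 2.5416.

T² ≈ 2.5416


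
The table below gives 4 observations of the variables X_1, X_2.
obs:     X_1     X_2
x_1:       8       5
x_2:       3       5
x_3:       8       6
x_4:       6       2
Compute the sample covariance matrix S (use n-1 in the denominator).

Step 1 — column means:
  mean(X_1) = (8 + 3 + 8 + 6) / 4 = 25/4 = 6.25
  mean(X_2) = (5 + 5 + 6 + 2) / 4 = 18/4 = 4.5

Step 2 — sample covariance S[i,j] = (1/(n-1)) · Σ_k (x_{k,i} - mean_i) · (x_{k,j} - mean_j), with n-1 = 3.
  S[X_1,X_1] = ((1.75)·(1.75) + (-3.25)·(-3.25) + (1.75)·(1.75) + (-0.25)·(-0.25)) / 3 = 16.75/3 = 5.5833
  S[X_1,X_2] = ((1.75)·(0.5) + (-3.25)·(0.5) + (1.75)·(1.5) + (-0.25)·(-2.5)) / 3 = 2.5/3 = 0.8333
  S[X_2,X_2] = ((0.5)·(0.5) + (0.5)·(0.5) + (1.5)·(1.5) + (-2.5)·(-2.5)) / 3 = 9/3 = 3

S is symmetric (S[j,i] = S[i,j]). Assembling:

S = [[5.5833, 0.8333],
 [0.8333, 3]]


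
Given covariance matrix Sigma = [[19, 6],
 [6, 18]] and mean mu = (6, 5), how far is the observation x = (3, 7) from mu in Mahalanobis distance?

Step 1 — centre the observation: (x - mu) = (-3, 2).

Step 2 — invert Sigma. det(Sigma) = 19·18 - (6)² = 306.
  Sigma^{-1} = (1/det) · [[d, -b], [-b, a]] = [[0.0588, -0.0196],
 [-0.0196, 0.0621]].

Step 3 — form the quadratic (x - mu)^T · Sigma^{-1} · (x - mu):
  Sigma^{-1} · (x - mu) = (-0.2157, 0.183).
  (x - mu)^T · [Sigma^{-1} · (x - mu)] = (-3)·(-0.2157) + (2)·(0.183) = 1.0131.

Step 4 — take square root: d = √(1.0131) ≈ 1.0065.

d(x, mu) = √(1.0131) ≈ 1.0065


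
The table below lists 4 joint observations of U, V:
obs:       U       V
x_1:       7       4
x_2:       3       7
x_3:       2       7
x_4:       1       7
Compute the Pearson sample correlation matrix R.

Step 1 — column means:
  mean(U) = (7 + 3 + 2 + 1) / 4 = 13/4 = 3.25
  mean(V) = (4 + 7 + 7 + 7) / 4 = 25/4 = 6.25

Step 2 — sample variances and covariances s[i,j] = (1/(n-1)) · Σ_k (x_{k,i} - mean_i) · (x_{k,j} - mean_j), with n-1 = 3:
  s[U,U] = ((3.75)·(3.75) + (-0.25)·(-0.25) + (-1.25)·(-1.25) + (-2.25)·(-2.25)) / 3 = 20.75/3 = 6.9167
  s[U,V] = ((3.75)·(-2.25) + (-0.25)·(0.75) + (-1.25)·(0.75) + (-2.25)·(0.75)) / 3 = -11.25/3 = -3.75
  s[V,V] = ((-2.25)·(-2.25) + (0.75)·(0.75) + (0.75)·(0.75) + (0.75)·(0.75)) / 3 = 6.75/3 = 2.25
  Sample standard deviations s_i = √(s[i,i]):
  s(U) = √(6.9167) = 2.63
  s(V) = √(2.25) = 1.5

Step 3 — r_{ij} = s_{ij} / (s_i · s_j):
  r[U,U] = 1 (diagonal).
  r[U,V] = -3.75 / (2.63 · 1.5) = -3.75 / 3.9449 = -0.9506
  r[V,V] = 1 (diagonal).

R is symmetric with unit diagonal. Assembling:

R = [[1, -0.9506],
 [-0.9506, 1]]


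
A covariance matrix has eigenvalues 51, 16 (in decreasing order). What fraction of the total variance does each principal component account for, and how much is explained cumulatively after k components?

Step 1 — total variance = trace(Sigma) = Σ λ_i = 51 + 16 = 67.

Step 2 — fraction explained by component i = λ_i / Σ λ:
  PC1: 51/67 = 0.7612
  PC2: 16/67 = 0.2388

Step 3 — cumulative fraction after k components = (λ_1 + ... + λ_k) / Σ λ:
  k = 1: 51/67 = 0.7612
  k = 2: (51 + 16)/67 = 67/67 = 1

Summary (fraction, with percent):

explained: PC1 0.7612 (76.12%), PC2 0.2388 (23.88%);  cumulative: 0.7612, 1


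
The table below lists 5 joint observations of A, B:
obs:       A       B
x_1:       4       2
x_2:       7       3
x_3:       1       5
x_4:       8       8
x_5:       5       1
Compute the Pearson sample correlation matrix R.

Step 1 — column means:
  mean(A) = (4 + 7 + 1 + 8 + 5) / 5 = 25/5 = 5
  mean(B) = (2 + 3 + 5 + 8 + 1) / 5 = 19/5 = 3.8

Step 2 — sample variances and covariances s[i,j] = (1/(n-1)) · Σ_k (x_{k,i} - mean_i) · (x_{k,j} - mean_j), with n-1 = 4:
  s[A,A] = ((-1)·(-1) + (2)·(2) + (-4)·(-4) + (3)·(3) + (0)·(0)) / 4 = 30/4 = 7.5
  s[A,B] = ((-1)·(-1.8) + (2)·(-0.8) + (-4)·(1.2) + (3)·(4.2) + (0)·(-2.8)) / 4 = 8/4 = 2
  s[B,B] = ((-1.8)·(-1.8) + (-0.8)·(-0.8) + (1.2)·(1.2) + (4.2)·(4.2) + (-2.8)·(-2.8)) / 4 = 30.8/4 = 7.7
  Sample standard deviations s_i = √(s[i,i]):
  s(A) = √(7.5) = 2.7386
  s(B) = √(7.7) = 2.7749

Step 3 — r_{ij} = s_{ij} / (s_i · s_j):
  r[A,A] = 1 (diagonal).
  r[A,B] = 2 / (2.7386 · 2.7749) = 2 / 7.5993 = 0.2632
  r[B,B] = 1 (diagonal).

R is symmetric with unit diagonal. Assembling:

R = [[1, 0.2632],
 [0.2632, 1]]


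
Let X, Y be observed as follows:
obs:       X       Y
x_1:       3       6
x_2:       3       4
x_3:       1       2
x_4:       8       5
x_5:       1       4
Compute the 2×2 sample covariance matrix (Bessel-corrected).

Step 1 — column means:
  mean(X) = (3 + 3 + 1 + 8 + 1) / 5 = 16/5 = 3.2
  mean(Y) = (6 + 4 + 2 + 5 + 4) / 5 = 21/5 = 4.2

Step 2 — sample covariance S[i,j] = (1/(n-1)) · Σ_k (x_{k,i} - mean_i) · (x_{k,j} - mean_j), with n-1 = 4.
  S[X,X] = ((-0.2)·(-0.2) + (-0.2)·(-0.2) + (-2.2)·(-2.2) + (4.8)·(4.8) + (-2.2)·(-2.2)) / 4 = 32.8/4 = 8.2
  S[X,Y] = ((-0.2)·(1.8) + (-0.2)·(-0.2) + (-2.2)·(-2.2) + (4.8)·(0.8) + (-2.2)·(-0.2)) / 4 = 8.8/4 = 2.2
  S[Y,Y] = ((1.8)·(1.8) + (-0.2)·(-0.2) + (-2.2)·(-2.2) + (0.8)·(0.8) + (-0.2)·(-0.2)) / 4 = 8.8/4 = 2.2

S is symmetric (S[j,i] = S[i,j]). Assembling:

S = [[8.2, 2.2],
 [2.2, 2.2]]


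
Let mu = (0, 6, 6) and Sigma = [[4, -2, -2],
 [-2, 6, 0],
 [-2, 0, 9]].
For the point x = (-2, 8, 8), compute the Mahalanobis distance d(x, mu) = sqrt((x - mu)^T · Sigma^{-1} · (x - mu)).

Step 1 — centre the observation: (x - mu) = (-2, 2, 2).

Step 2 — invert Sigma (cofactor / det for 3×3, or solve directly):
  Sigma^{-1} = [[0.3462, 0.1154, 0.0769],
 [0.1154, 0.2051, 0.0256],
 [0.0769, 0.0256, 0.1282]].

Step 3 — form the quadratic (x - mu)^T · Sigma^{-1} · (x - mu):
  Sigma^{-1} · (x - mu) = (-0.3077, 0.2308, 0.1538).
  (x - mu)^T · [Sigma^{-1} · (x - mu)] = (-2)·(-0.3077) + (2)·(0.2308) + (2)·(0.1538) = 1.3846.

Step 4 — take square root: d = √(1.3846) ≈ 1.1767.

d(x, mu) = √(1.3846) ≈ 1.1767


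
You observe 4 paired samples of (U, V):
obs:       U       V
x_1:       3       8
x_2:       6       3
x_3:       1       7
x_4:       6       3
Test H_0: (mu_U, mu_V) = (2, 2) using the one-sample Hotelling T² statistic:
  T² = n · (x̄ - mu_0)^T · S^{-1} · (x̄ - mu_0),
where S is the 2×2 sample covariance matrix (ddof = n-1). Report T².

Step 1 — sample mean vector:
  mean(U) = (3 + 6 + 1 + 6) / 4 = 16/4 = 4
  mean(V) = (8 + 3 + 7 + 3) / 4 = 21/4 = 5.25
  x̄ = (4, 5.25),  deviation x̄ - mu_0 = (4, 5.25) - (2, 2) = (2, 3.25).

Step 2 — sample covariance matrix, S[i,j] = (1/(n-1)) · Σ_k (x_{k,i} - mean_i) · (x_{k,j} - mean_j), divisor n-1 = 3:
  S[U,U] = ((-1)·(-1) + (2)·(2) + (-3)·(-3) + (2)·(2)) / 3 = 18/3 = 6
  S[U,V] = ((-1)·(2.75) + (2)·(-2.25) + (-3)·(1.75) + (2)·(-2.25)) / 3 = -17/3 = -5.6667
  S[V,V] = ((2.75)·(2.75) + (-2.25)·(-2.25) + (1.75)·(1.75) + (-2.25)·(-2.25)) / 3 = 20.75/3 = 6.9167
  S = [[6, -5.6667],
 [-5.6667, 6.9167]].

Step 3 — invert S. det(S) = 6·6.9167 - (-5.6667)² = 9.3889.
  S^{-1} = (1/det) · [[d, -b], [-b, a]] = [[0.7367, 0.6036],
 [0.6036, 0.6391]].

Step 4 — quadratic form (x̄ - mu_0)^T · S^{-1} · (x̄ - mu_0):
  S^{-1} · (x̄ - mu_0) = (3.4349, 3.284),
  (x̄ - mu_0)^T · [...] = (2)·(3.4349) + (3.25)·(3.284) = 17.5429.

Step 5 — scale by n: T² = 4 · 17.5429 = 70.1716.

T² ≈ 70.1716


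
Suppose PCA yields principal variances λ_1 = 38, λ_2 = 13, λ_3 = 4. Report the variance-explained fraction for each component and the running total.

Step 1 — total variance = trace(Sigma) = Σ λ_i = 38 + 13 + 4 = 55.

Step 2 — fraction explained by component i = λ_i / Σ λ:
  PC1: 38/55 = 0.6909
  PC2: 13/55 = 0.2364
  PC3: 4/55 = 0.0727

Step 3 — cumulative fraction after k components = (λ_1 + ... + λ_k) / Σ λ:
  k = 1: 38/55 = 0.6909
  k = 2: (38 + 13)/55 = 51/55 = 0.9273
  k = 3: (38 + 13 + 4)/55 = 55/55 = 1

Summary (fraction, with percent):

explained: PC1 0.6909 (69.09%), PC2 0.2364 (23.64%), PC3 0.0727 (7.27%);  cumulative: 0.6909, 0.9273, 1


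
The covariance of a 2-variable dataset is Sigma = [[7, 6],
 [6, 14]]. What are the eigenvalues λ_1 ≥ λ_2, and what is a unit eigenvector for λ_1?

Step 1 — characteristic polynomial of 2×2 Sigma:
  det(Sigma - λI) = λ² - trace · λ + det = 0.
  trace = 7 + 14 = 21, det = 7·14 - (6)² = 62.
Step 2 — discriminant:
  Δ = trace² - 4·det = 441 - 248 = 193.
Step 3 — eigenvalues:
  λ = (trace ± √Δ)/2 = (21 ± 13.8924)/2,
  λ_1 = 17.4462,  λ_2 = 3.5538.

Step 4 — unit eigenvector for λ_1: solve (Sigma - λ_1 I)v = 0. First row:
  (7 - 17.4462)·v_x + (6)·v_y = 0, i.e. (-10.4462)·v_x + (6)·v_y = 0,
  so v ∝ (b, λ_1 - a) = (6, 10.4462) = u.
  ||u|| = √((6)² + (10.4462)²) = √(145.1236) ≈ 12.0467,
  v_1 = u/||u|| ≈ (0.4981, 0.8671) (||v_1|| = 1).

λ_1 = 17.4462,  λ_2 = 3.5538;  v_1 ≈ (0.4981, 0.8671)


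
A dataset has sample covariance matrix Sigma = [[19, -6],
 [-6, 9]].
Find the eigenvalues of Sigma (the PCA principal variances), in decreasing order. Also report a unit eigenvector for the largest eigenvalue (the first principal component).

Step 1 — characteristic polynomial of 2×2 Sigma:
  det(Sigma - λI) = λ² - trace · λ + det = 0.
  trace = 19 + 9 = 28, det = 19·9 - (-6)² = 135.
Step 2 — discriminant:
  Δ = trace² - 4·det = 784 - 540 = 244.
Step 3 — eigenvalues:
  λ = (trace ± √Δ)/2 = (28 ± 15.6205)/2,
  λ_1 = 21.8102,  λ_2 = 6.1898.

Step 4 — unit eigenvector for λ_1: solve (Sigma - λ_1 I)v = 0. First row:
  (19 - 21.8102)·v_x + (-6)·v_y = 0, i.e. (-2.8102)·v_x + (-6)·v_y = 0,
  so v ∝ (b, λ_1 - a) = (-6, 2.8102); multiply by -1 so the first entry is positive: u = (6, -2.8102).
  ||u|| = √((6)² + (-2.8102)²) = √(43.8975) ≈ 6.6255,
  v_1 = u/||u|| ≈ (0.9056, -0.4242) (||v_1|| = 1).

λ_1 = 21.8102,  λ_2 = 6.1898;  v_1 ≈ (0.9056, -0.4242)
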